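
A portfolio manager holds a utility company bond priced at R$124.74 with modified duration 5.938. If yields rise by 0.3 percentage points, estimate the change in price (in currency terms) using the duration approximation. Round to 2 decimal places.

Duration approximation: ΔP/P ≈ -D_mod · Δy = -5.938 × (+0.003) = -0.017814.
ΔP ≈ 124.74 × (-0.017814) = -2.22211836.

-R$2.22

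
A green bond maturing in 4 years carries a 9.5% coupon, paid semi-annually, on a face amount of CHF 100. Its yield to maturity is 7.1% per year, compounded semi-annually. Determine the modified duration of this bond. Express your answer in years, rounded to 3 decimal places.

Periodic yield y = 0.0355. First find Macaulay duration:
  t   CF        PV=CF/(1+0.0355)^t    t·PV
  1         4.75         4.5872         4.5872
  2         4.75         4.4299         8.8598
  3         4.75         4.2780        12.8341
  4         4.75         4.1314        16.5254
  5         4.75         3.9897        19.9486
  6         4.75         3.8529        23.1177
  7         4.75         3.7209        26.0460
  8       104.75        79.2416       633.9328
  Σ                    108.2316       745.8515
P = 108.2316; Macaulay duration = 745.8515 / 108.2316 = 6.89126 half-year periods = 3.44563 years.
Modified duration = D_Mac / (1 + y) = 3.44563 / 1.0355 = 3.32750 years.

3.328 years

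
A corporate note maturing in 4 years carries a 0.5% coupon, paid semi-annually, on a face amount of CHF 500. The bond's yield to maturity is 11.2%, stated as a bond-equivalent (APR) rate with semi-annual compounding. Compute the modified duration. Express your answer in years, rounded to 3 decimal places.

3.745 years

Periodic yield y = 0.056. First find Macaulay duration:
  t   CF        PV=CF/(1+0.056)^t    t·PV
  1         1.25         1.1837         1.1837
  2         1.25         1.1209         2.2419
  3         1.25         1.0615         3.1845
  4         1.25         1.0052         4.0208
  5         1.25         0.9519         4.7595
  6         1.25         0.9014         5.4085
  7         1.25         0.8536         5.9753
  8       501.25       324.1478     2,593.1822
  Σ                    331.2261     2,619.9564
P = 331.2261; Macaulay duration = 2,619.9564 / 331.2261 = 7.90987 half-year periods = 3.95494 years.
Modified duration = D_Mac / (1 + y) = 3.95494 / 1.056 = 3.74521 years.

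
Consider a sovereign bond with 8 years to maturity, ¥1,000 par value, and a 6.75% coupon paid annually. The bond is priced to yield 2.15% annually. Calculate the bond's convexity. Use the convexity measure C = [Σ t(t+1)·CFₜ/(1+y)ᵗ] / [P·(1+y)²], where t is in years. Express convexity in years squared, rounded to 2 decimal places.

53.79

With y = 0.0215:
  t   CF        PV=CF/(1+0.0215)^t    t·PV        t(t+1)·PV
  1        67.50        66.0793        66.0793         132.1586
  2        67.50        64.6885       129.3770         388.1310
  3        67.50        63.3270       189.9809         759.9236
  4        67.50        61.9941       247.9764       1,239.8818
  5        67.50        60.6893       303.4464       1,820.6781
  6        67.50        59.4119       356.4715       2,495.3004
  7        67.50        58.1614       407.1301       3,257.0408
  8     1,067.50       900.4527     7,203.6218      64,832.5961
  Σ                  1,334.8042     8,904.0833      74,925.7103
P = 1,334.8042.
Convexity = Σ t(t+1)·PV / [P·(1+y)²] = 74,925.7103 / (1,334.8042 × 1.043462) = 53.79434.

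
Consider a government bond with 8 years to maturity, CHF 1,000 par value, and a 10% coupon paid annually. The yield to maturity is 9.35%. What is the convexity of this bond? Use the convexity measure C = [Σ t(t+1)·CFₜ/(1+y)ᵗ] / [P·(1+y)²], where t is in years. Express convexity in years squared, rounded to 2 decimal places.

39.66

With y = 0.0935:
  t   CF        PV=CF/(1+0.0935)^t    t·PV        t(t+1)·PV
  1       100.00        91.4495        91.4495         182.8989
  2       100.00        83.6301       167.2601         501.7804
  3       100.00        76.4793       229.4378         917.7510
  4       100.00        69.9399       279.7595       1,398.7975
  5       100.00        63.9596       319.7982       1,918.7894
  6       100.00        58.4908       350.9446       2,456.6120
  7       100.00        53.4895       374.4265       2,995.4117
  8     1,100.00       538.0745     4,304.5958      38,741.3618
  Σ                  1,035.5130     6,117.6719      49,113.4027
P = 1,035.5130.
Convexity = Σ t(t+1)·PV / [P·(1+y)²] = 49,113.4027 / (1,035.5130 × 1.195742) = 39.66495.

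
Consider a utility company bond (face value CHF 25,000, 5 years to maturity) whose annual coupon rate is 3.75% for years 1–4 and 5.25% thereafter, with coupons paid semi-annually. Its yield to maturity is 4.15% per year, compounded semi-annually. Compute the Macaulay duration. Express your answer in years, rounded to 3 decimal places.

Periodic yield y = 0.02075. Discount each cash flow and weight by its period:
  t   CF        PV=CF/(1+0.02075)^t    t·PV
  1       468.75       459.2212       459.2212
  2       468.75       449.8860       899.7721
  3       468.75       440.7407     1,322.2220
  4       468.75       431.7812     1,727.1248
  5       468.75       423.0039     2,115.0193
  6       468.75       414.4050     2,486.4298
  7       468.75       405.9809     2,841.8660
  8       468.75       397.7280     3,181.8240
  9       656.25       545.5001     4,909.5007
  10   25,656.25    20,892.9273   208,929.2729
  Σ                 24,861.1741   228,872.2528
Price P = Σ PV = 24,861.1741.
Macaulay duration = Σ(t·PV) / P = 228,872.2528 / 24,861.1741 = 9.20601 half-year periods.
In years: 9.20601 / 2 = 4.60301 years.

4.603 years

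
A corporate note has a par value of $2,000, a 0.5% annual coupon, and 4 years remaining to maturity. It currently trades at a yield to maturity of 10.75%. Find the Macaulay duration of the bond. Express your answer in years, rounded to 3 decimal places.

3.963 years

Periodic yield y = 0.1075. Discount each cash flow and weight by its year:
  t   CF        PV=CF/(1+0.1075)^t    t·PV
  1        10.00         9.0293         9.0293
  2        10.00         8.1529        16.3058
  3        10.00         7.3615        22.0846
  4     2,010.00     1,336.0451     5,344.1804
  Σ                  1,360.5889     5,391.6002
Price P = Σ PV = 1,360.5889.
Macaulay duration = Σ(t·PV) / P = 5,391.6002 / 1,360.5889 = 3.96270 years.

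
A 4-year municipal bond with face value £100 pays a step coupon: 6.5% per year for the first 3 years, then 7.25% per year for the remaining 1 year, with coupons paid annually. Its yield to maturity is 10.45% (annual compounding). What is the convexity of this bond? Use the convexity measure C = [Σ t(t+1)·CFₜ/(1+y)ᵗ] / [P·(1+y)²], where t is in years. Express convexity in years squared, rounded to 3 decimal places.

14.356

With y = 0.1045:
  t   CF        PV=CF/(1+0.1045)^t    t·PV        t(t+1)·PV
  1         6.50         5.8850         5.8850          11.7700
  2         6.50         5.3282        10.6564          31.9693
  3         6.50         4.8241        14.4723          57.8892
  4       107.25        72.0667       288.2667       1,441.3333
  Σ                     88.1040       319.2804       1,542.9618
P = 88.1040.
Convexity = Σ t(t+1)·PV / [P·(1+y)²] = 1,542.9618 / (88.1040 × 1.219920) = 14.35582.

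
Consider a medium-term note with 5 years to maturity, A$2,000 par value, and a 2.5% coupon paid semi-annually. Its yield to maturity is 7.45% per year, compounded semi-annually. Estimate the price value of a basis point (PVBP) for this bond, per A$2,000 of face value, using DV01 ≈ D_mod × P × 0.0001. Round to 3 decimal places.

A$0.720

Periodic yield y = 0.03725.
  t   CF        PV=CF/(1+0.03725)^t    t·PV
  1        25.00        24.1022        24.1022
  2        25.00        23.2366        46.4733
  3        25.00        22.4021        67.2064
  4        25.00        21.5976        86.3905
  5        25.00        20.8220       104.1101
  6        25.00        20.0743       120.4455
  7        25.00        19.3533       135.4734
  8        25.00        18.6583       149.2665
  9        25.00        17.9883       161.8943
  10    2,025.00     1,404.7227    14,047.2267
  Σ                  1,592.9575    14,942.5890
P = 1,592.9575; D_Mac = 9.38041 half-year periods = 4.69020 yrs; D_mod = 4.52177 yrs.
DV01 ≈ 4.52177 × 1,592.9575 × 0.0001 = 0.720298.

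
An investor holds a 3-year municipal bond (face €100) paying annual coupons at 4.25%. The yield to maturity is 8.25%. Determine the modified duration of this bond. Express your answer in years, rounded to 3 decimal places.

Periodic yield y = 0.0825. First find Macaulay duration:
  t   CF        PV=CF/(1+0.0825)^t    t·PV
  1         4.25         3.9261         3.9261
  2         4.25         3.6269         7.2538
  3       104.25        82.1850       246.5549
  Σ                     89.7379       257.7347
P = 89.7379; Macaulay duration = 257.7347 / 89.7379 = 2.87208 years.
Modified duration = D_Mac / (1 + y) = 2.87208 / 1.0825 = 2.65319 years.

2.653 years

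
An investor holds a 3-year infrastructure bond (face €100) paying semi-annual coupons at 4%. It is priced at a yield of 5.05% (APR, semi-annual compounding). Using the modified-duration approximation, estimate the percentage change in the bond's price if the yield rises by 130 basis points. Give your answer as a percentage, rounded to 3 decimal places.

-3.619%

Periodic yield y = 0.02525. Modified duration first:
  t   CF        PV=CF/(1+0.02525)^t    t·PV
  1         2.00         1.9507         1.9507
  2         2.00         1.9027         3.8054
  3         2.00         1.8558         5.5675
  4         2.00         1.8101         7.2405
  5         2.00         1.7656         8.8278
  6       102.00        87.8257       526.9541
  Σ                     97.1107       554.3460
P = 97.1107; D_Mac = 5.70840 half-year periods = 2.85420 yrs; D_mod = 2.85420/(1+0.02525) = 2.78390 yrs.
ΔP/P ≈ -D_mod · Δy = -2.78390 × (+0.013) = -0.036191 = -3.6191%.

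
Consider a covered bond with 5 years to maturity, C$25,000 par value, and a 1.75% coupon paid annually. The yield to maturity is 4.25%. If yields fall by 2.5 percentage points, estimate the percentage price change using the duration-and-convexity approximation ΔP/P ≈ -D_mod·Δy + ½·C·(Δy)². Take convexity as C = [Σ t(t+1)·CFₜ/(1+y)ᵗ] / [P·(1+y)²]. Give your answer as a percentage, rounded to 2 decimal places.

With y = 0.0425:
  t   CF        PV=CF/(1+0.0425)^t    t·PV        t(t+1)·PV
  1       437.50       419.6643       419.6643         839.3285
  2       437.50       402.5557       805.1113       2,415.3339
  3       437.50       386.1445     1,158.4335       4,633.7341
  4       437.50       370.4024     1,481.6096       7,408.0482
  5    25,437.50    20,658.2776   103,291.3878     619,748.3270
  Σ                 22,237.0444   107,156.2066     635,044.7718
P = 22,237.0444; D_Mac = 4.81882 yrs; D_mod = 4.62236 yrs; C = 26.27696.
Duration effect: -4.62236 × (-0.025) = +0.115559
Convexity effect: 0.5 × 26.27696 × (-0.025)² = +0.0082116
ΔP/P ≈ +0.115559 + 0.0082116 = +0.123771 = +12.3771%.

+12.38%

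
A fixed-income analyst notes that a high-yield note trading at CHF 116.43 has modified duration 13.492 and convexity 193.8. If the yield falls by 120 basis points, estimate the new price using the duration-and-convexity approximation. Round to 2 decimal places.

CHF 136.91

Duration effect: -D_mod·Δy = -13.492 × (-0.012) = +0.161904
Convexity effect: ½·C·(Δy)² = 0.5 × 193.8 × (-0.012)² = +0.0139536
ΔP/P ≈ +0.161904 + 0.0139536 = +0.1758576
New price ≈ 116.43 × (1 + 0.1758576) = 136.905100368.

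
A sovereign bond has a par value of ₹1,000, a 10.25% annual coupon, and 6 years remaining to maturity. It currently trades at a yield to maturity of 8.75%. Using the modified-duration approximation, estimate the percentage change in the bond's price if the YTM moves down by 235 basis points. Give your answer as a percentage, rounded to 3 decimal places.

Periodic yield y = 0.0875. Modified duration first:
  t   CF        PV=CF/(1+0.0875)^t    t·PV
  1       102.50        94.2529        94.2529
  2       102.50        86.6693       173.3386
  3       102.50        79.6959       239.0877
  4       102.50        73.2836       293.1344
  5       102.50        67.3872       336.9361
  6     1,102.50       666.5044     3,999.0262
  Σ                  1,067.7933     5,135.7760
P = 1,067.7933; D_Mac = 4.80971 yrs; D_mod = 4.80971/(1+0.0875) = 4.42272 yrs.
ΔP/P ≈ -D_mod · Δy = -4.42272 × (-0.0235) = +0.103934 = +10.3934%.

+10.393%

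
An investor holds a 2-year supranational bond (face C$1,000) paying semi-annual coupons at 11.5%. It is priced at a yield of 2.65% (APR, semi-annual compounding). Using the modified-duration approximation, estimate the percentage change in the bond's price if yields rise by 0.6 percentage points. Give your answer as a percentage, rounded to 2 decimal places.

-1.10%

Periodic yield y = 0.01325. Modified duration first:
  t   CF        PV=CF/(1+0.01325)^t    t·PV
  1        57.50        56.7481        56.7481
  2        57.50        56.0060       112.0120
  3        57.50        55.2736       165.8209
  4     1,057.50     1,003.2610     4,013.0440
  Σ                  1,171.2887     4,347.6250
P = 1,171.2887; D_Mac = 3.71183 half-year periods = 1.85592 yrs; D_mod = 1.85592/(1+0.01325) = 1.83165 yrs.
ΔP/P ≈ -D_mod · Δy = -1.83165 × (+0.006) = -0.010990 = -1.0990%.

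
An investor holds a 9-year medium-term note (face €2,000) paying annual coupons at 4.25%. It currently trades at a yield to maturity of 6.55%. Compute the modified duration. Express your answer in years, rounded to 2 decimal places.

Periodic yield y = 0.0655. First find Macaulay duration:
  t   CF        PV=CF/(1+0.0655)^t    t·PV
  1        85.00        79.7748        79.7748
  2        85.00        74.8707       149.7414
  3        85.00        70.2682       210.8045
  4        85.00        65.9485       263.7941
  5        85.00        61.8944       309.4722
  6        85.00        58.0896       348.5375
  7        85.00        54.5186       381.6302
  8        85.00        51.1672       409.3373
  9     2,085.00     1,177.9449    10,601.5040
  Σ                  1,694.4768    12,754.5960
P = 1,694.4768; Macaulay duration = 12,754.5960 / 1,694.4768 = 7.52716 years.
Modified duration = D_Mac / (1 + y) = 7.52716 / 1.0655 = 7.06444 years.

7.06 years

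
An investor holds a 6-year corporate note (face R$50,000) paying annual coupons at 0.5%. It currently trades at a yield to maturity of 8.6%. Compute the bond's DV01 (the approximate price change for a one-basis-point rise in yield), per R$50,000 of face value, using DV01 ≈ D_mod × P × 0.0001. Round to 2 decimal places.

R$17.18

Periodic yield y = 0.086.
  t   CF        PV=CF/(1+0.086)^t    t·PV
  1       250.00       230.2026       230.2026
  2       250.00       211.9729       423.9458
  3       250.00       195.1868       585.5605
  4       250.00       179.7301       718.9202
  5       250.00       165.4973       827.4864
  6    50,250.00    30,630.7136   183,784.2816
  Σ                 31,613.3033   186,570.3972
P = 31,613.3033; D_Mac = 5.90164 yrs; D_mod = 5.43429 yrs.
DV01 ≈ 5.43429 × 31,613.3033 × 0.0001 = 17.179595.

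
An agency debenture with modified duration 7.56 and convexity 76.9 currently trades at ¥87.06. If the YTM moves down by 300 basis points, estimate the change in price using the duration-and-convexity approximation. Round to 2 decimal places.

+¥22.76

Duration effect: -D_mod·Δy = -7.56 × (-0.03) = +0.226800
Convexity effect: ½·C·(Δy)² = 0.5 × 76.9 × (-0.03)² = +0.0346050
ΔP/P ≈ +0.226800 + 0.0346050 = +0.261405
ΔP ≈ 87.06 × (+0.261405) = +22.7579193.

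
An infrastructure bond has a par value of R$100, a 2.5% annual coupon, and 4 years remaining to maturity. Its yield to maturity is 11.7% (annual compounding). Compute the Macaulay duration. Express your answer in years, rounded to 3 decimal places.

3.826 years

Periodic yield y = 0.117. Discount each cash flow and weight by its year:
  t   CF        PV=CF/(1+0.117)^t    t·PV
  1         2.50         2.2381         2.2381
  2         2.50         2.0037         4.0074
  3         2.50         1.7938         5.3815
  4       102.50        65.8432       263.3729
  Σ                     71.8789       275.0000
Price P = Σ PV = 71.8789.
Macaulay duration = Σ(t·PV) / P = 275.0000 / 71.8789 = 3.82588 years.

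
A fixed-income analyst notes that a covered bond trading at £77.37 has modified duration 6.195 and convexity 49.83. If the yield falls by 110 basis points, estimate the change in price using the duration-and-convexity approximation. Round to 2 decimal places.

+£5.51

Duration effect: -D_mod·Δy = -6.195 × (-0.011) = +0.068145
Convexity effect: ½·C·(Δy)² = 0.5 × 49.83 × (-0.011)² = +0.003014715
ΔP/P ≈ +0.068145 + 0.003014715 = +0.071159715
ΔP ≈ 77.37 × (+0.071159715) = +5.50562714955.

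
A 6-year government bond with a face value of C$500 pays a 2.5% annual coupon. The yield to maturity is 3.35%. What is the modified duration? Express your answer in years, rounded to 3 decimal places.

5.453 years

Periodic yield y = 0.0335. First find Macaulay duration:
  t   CF        PV=CF/(1+0.0335)^t    t·PV
  1        12.50        12.0948        12.0948
  2        12.50        11.7028        23.4056
  3        12.50        11.3234        33.9703
  4        12.50        10.9564        43.8256
  5        12.50        10.6013        53.0063
  6       512.50       420.5629     2,523.3775
  Σ                    477.2416     2,689.6802
P = 477.2416; Macaulay duration = 2,689.6802 / 477.2416 = 5.63589 years.
Modified duration = D_Mac / (1 + y) = 5.63589 / 1.0335 = 5.45321 years.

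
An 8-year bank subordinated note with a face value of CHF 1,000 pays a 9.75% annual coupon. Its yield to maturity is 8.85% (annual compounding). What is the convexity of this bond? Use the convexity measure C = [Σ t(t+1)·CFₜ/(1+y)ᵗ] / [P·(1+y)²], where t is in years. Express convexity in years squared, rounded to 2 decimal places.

40.55

With y = 0.0885:
  t   CF        PV=CF/(1+0.0885)^t    t·PV        t(t+1)·PV
  1        97.50        89.5728        89.5728         179.1456
  2        97.50        82.2901       164.5803         493.7408
  3        97.50        75.5996       226.7987         907.1948
  4        97.50        69.4530       277.8119       1,389.0596
  5        97.50        63.8061       319.0307       1,914.1841
  6        97.50        58.6184       351.7104       2,461.9731
  7        97.50        53.8525       376.9673       3,015.7380
  8     1,097.50       556.8998     4,455.1984      40,096.7856
  Σ                  1,050.0923     6,261.6705      50,457.8216
P = 1,050.0923.
Convexity = Σ t(t+1)·PV / [P·(1+y)²] = 50,457.8216 / (1,050.0923 × 1.184832) = 40.55498.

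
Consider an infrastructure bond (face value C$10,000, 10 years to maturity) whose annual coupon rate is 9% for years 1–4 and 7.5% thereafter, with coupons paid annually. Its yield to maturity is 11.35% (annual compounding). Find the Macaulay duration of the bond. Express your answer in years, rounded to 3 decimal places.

Periodic yield y = 0.1135. Discount each cash flow and weight by its year:
  t   CF        PV=CF/(1+0.1135)^t    t·PV
  1       900.00       808.2622       808.2622
  2       900.00       725.8754     1,451.7508
  3       900.00       651.8863     1,955.6589
  4       900.00       585.4390     2,341.7559
  5       750.00       438.1372     2,190.6861
  6       750.00       393.4775     2,360.8652
  7       750.00       353.3700     2,473.5902
  8       750.00       317.3507     2,538.8058
  9       750.00       285.0029     2,565.0261
  10   10,750.00     3,668.6497    36,686.4974
  Σ                  8,227.4510    55,372.8985
Price P = Σ PV = 8,227.4510.
Macaulay duration = Σ(t·PV) / P = 55,372.8985 / 8,227.4510 = 6.73026 years.

6.730 years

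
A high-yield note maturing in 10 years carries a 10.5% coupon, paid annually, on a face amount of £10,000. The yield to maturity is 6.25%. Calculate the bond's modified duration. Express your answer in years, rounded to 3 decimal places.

Periodic yield y = 0.0625. First find Macaulay duration:
  t   CF        PV=CF/(1+0.0625)^t    t·PV
  1     1,050.00       988.2353       988.2353
  2     1,050.00       930.1038     1,860.2076
  3     1,050.00       875.3918     2,626.1755
  4     1,050.00       823.8982     3,295.5927
  5     1,050.00       775.4336     3,877.1679
  6     1,050.00       729.8198     4,378.9191
  7     1,050.00       686.8893     4,808.2248
  8     1,050.00       646.4840     5,171.8721
  9     1,050.00       608.4555     5,476.0999
  10   11,050.00     6,026.6073    60,266.0727
  Σ                 13,091.3186    92,748.5675
P = 13,091.3186; Macaulay duration = 92,748.5675 / 13,091.3186 = 7.08474 years.
Modified duration = D_Mac / (1 + y) = 7.08474 / 1.0625 = 6.66799 years.

6.668 years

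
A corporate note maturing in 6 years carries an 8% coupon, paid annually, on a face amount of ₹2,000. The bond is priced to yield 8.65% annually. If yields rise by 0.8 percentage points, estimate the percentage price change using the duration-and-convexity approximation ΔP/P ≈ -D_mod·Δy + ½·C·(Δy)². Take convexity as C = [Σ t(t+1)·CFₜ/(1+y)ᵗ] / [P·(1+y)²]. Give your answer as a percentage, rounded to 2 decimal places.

-3.58%

With y = 0.0865:
  t   CF        PV=CF/(1+0.0865)^t    t·PV        t(t+1)·PV
  1       160.00       147.2618       147.2618         294.5237
  2       160.00       135.5378       271.0757         813.2270
  3       160.00       124.7472       374.2416       1,496.9663
  4       160.00       114.8156       459.2626       2,296.3128
  5       160.00       105.6748       528.3739       3,170.2432
  6     2,160.00     1,313.0322     7,878.1930      55,147.3512
  Σ                  1,941.0695     9,658.4086      63,218.6243
P = 1,941.0695; D_Mac = 4.97582 yrs; D_mod = 4.57968 yrs; C = 27.58954.
Duration effect: -4.57968 × (+0.008) = -0.036637
Convexity effect: 0.5 × 27.58954 × (0.008)² = +0.0008829
ΔP/P ≈ -0.036637 + 0.0008829 = -0.035755 = -3.5755%.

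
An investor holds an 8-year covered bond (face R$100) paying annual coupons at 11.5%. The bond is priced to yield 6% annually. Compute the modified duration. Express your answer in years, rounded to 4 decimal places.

5.6365 years

Periodic yield y = 0.06. First find Macaulay duration:
  t   CF        PV=CF/(1+0.06)^t    t·PV
  1        11.50        10.8491        10.8491
  2        11.50        10.2350        20.4699
  3        11.50         9.6556        28.9669
  4        11.50         9.1091        36.4363
  5        11.50         8.5935        42.9673
  6        11.50         8.1070        48.6423
  7        11.50         7.6482        53.5371
  8       111.50        69.9565       559.6518
  Σ                    134.1539       801.5207
P = 134.1539; Macaulay duration = 801.5207 / 134.1539 = 5.97464 years.
Modified duration = D_Mac / (1 + y) = 5.97464 / 1.06 = 5.63645 years.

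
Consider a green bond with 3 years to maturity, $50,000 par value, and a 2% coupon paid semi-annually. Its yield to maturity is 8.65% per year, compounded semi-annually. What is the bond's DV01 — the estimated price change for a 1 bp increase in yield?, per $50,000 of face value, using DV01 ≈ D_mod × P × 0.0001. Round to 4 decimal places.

$11.5722

Periodic yield y = 0.04325.
  t   CF        PV=CF/(1+0.04325)^t    t·PV
  1       500.00       479.2715       479.2715
  2       500.00       459.4024       918.8047
  3       500.00       440.3569     1,321.0708
  4       500.00       422.1010     1,688.4042
  5       500.00       404.6020     2,023.0101
  6    50,500.00    39,170.6716   235,024.0296
  Σ                 41,376.4054   241,454.5908
P = 41,376.4054; D_Mac = 5.83556 half-year periods = 2.91778 yrs; D_mod = 2.79682 yrs.
DV01 ≈ 2.79682 × 41,376.4054 × 0.0001 = 11.572231.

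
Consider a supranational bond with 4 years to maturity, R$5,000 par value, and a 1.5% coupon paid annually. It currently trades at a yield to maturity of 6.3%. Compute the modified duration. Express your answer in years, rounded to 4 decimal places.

3.6712 years

Periodic yield y = 0.063. First find Macaulay duration:
  t   CF        PV=CF/(1+0.063)^t    t·PV
  1        75.00        70.5550        70.5550
  2        75.00        66.3735       132.7470
  3        75.00        62.4398       187.3194
  4     5,075.00     3,974.6875    15,898.7500
  Σ                  4,174.0558    16,289.3714
P = 4,174.0558; Macaulay duration = 16,289.3714 / 4,174.0558 = 3.90253 years.
Modified duration = D_Mac / (1 + y) = 3.90253 / 1.063 = 3.67124 years.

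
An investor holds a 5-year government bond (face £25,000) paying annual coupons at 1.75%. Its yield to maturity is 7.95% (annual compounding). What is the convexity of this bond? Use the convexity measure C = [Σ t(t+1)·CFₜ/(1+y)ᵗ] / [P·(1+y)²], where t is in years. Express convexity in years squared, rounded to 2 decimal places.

24.38

With y = 0.0795:
  t   CF        PV=CF/(1+0.0795)^t    t·PV        t(t+1)·PV
  1       437.50       405.2802       405.2802         810.5604
  2       437.50       375.4333       750.8666       2,252.5997
  3       437.50       347.7844     1,043.3532       4,173.4130
  4       437.50       322.1718     1,288.6870       6,443.4352
  5    25,437.50    17,352.4656    86,762.3282     520,573.9693
  Σ                 18,803.1353    90,250.5153     534,253.9776
P = 18,803.1353.
Convexity = Σ t(t+1)·PV / [P·(1+y)²] = 534,253.9776 / (18,803.1353 × 1.165320) = 24.38216.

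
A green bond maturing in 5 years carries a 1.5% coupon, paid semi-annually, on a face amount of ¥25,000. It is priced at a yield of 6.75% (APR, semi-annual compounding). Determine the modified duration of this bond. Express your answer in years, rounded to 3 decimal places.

Periodic yield y = 0.03375. First find Macaulay duration:
  t   CF        PV=CF/(1+0.03375)^t    t·PV
  1       187.50       181.3785       181.3785
  2       187.50       175.4568       350.9136
  3       187.50       169.7285       509.1854
  4       187.50       164.1872       656.7486
  5       187.50       158.8268       794.1338
  6       187.50       153.6414       921.8481
  7       187.50       148.6253     1,040.3768
  8       187.50       143.7729     1,150.1834
  9       187.50       139.0790     1,251.7110
  10   25,187.50    18,072.9829   180,729.8291
  Σ                 19,507.6791   187,586.3083
P = 19,507.6791; Macaulay duration = 187,586.3083 / 19,507.6791 = 9.61602 half-year periods = 4.80801 years.
Modified duration = D_Mac / (1 + y) = 4.80801 / 1.03375 = 4.65104 years.

4.651 years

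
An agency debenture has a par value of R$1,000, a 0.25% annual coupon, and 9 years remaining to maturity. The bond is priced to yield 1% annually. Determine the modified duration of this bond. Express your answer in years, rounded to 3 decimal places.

Periodic yield y = 0.01. First find Macaulay duration:
  t   CF        PV=CF/(1+0.01)^t    t·PV
  1         2.50         2.4752         2.4752
  2         2.50         2.4507         4.9015
  3         2.50         2.4265         7.2794
  4         2.50         2.4025         9.6098
  5         2.50         2.3787        11.8933
  6         2.50         2.3551        14.1307
  7         2.50         2.3318        16.3226
  8         2.50         2.3087        18.4697
  9     1,002.50       916.6257     8,249.6311
  Σ                    935.7549     8,334.7133
P = 935.7549; Macaulay duration = 8,334.7133 / 935.7549 = 8.90694 years.
Modified duration = D_Mac / (1 + y) = 8.90694 / 1.01 = 8.81875 years.

8.819 years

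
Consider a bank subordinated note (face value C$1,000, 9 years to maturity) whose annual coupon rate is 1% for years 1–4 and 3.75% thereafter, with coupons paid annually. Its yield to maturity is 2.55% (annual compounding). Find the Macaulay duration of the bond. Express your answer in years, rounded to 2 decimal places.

Periodic yield y = 0.0255. Discount each cash flow and weight by its year:
  t   CF        PV=CF/(1+0.0255)^t    t·PV
  1        10.00         9.7513         9.7513
  2        10.00         9.5089        19.0177
  3        10.00         9.2724        27.8173
  4        10.00         9.0419        36.1674
  5        37.50        33.0638       165.3191
  6        37.50        32.2417       193.4499
  7        37.50        31.4399       220.0795
  8        37.50        30.6582       245.2652
  9     1,037.50       827.1173     7,444.0560
  Σ                    992.0954     8,360.9235
Price P = Σ PV = 992.0954.
Macaulay duration = Σ(t·PV) / P = 8,360.9235 / 992.0954 = 8.42754 years.

8.43 years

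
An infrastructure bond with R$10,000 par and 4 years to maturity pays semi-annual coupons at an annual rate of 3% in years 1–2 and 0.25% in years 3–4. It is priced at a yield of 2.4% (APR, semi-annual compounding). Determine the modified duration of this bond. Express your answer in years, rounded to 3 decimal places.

Periodic yield y = 0.012. First find Macaulay duration:
  t   CF        PV=CF/(1+0.012)^t    t·PV
  1       150.00       148.2213       148.2213
  2       150.00       146.4638       292.9276
  3       150.00       144.7271       434.1812
  4       150.00       143.0109       572.0437
  5        12.50        11.7763        58.8813
  6        12.50        11.6366        69.8197
  7        12.50        11.4986        80.4905
  8    10,012.50     9,101.1952    72,809.5616
  Σ                  9,718.5298    74,466.1269
P = 9,718.5298; Macaulay duration = 74,466.1269 / 9,718.5298 = 7.66228 half-year periods = 3.83114 years.
Modified duration = D_Mac / (1 + y) = 3.83114 / 1.012 = 3.78571 years.

3.786 years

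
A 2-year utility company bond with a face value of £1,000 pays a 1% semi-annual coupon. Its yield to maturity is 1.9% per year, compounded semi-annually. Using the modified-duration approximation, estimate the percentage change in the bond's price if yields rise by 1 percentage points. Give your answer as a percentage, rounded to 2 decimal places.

-1.97%

Periodic yield y = 0.0095. Modified duration first:
  t   CF        PV=CF/(1+0.0095)^t    t·PV
  1         5.00         4.9529         4.9529
  2         5.00         4.9063         9.8127
  3         5.00         4.8602        14.5805
  4     1,005.00       967.7001     3,870.8002
  Σ                    982.4195     3,900.1464
P = 982.4195; D_Mac = 3.96994 half-year periods = 1.98497 yrs; D_mod = 1.98497/(1+0.0095) = 1.96629 yrs.
ΔP/P ≈ -D_mod · Δy = -1.96629 × (+0.01) = -0.019663 = -1.9663%.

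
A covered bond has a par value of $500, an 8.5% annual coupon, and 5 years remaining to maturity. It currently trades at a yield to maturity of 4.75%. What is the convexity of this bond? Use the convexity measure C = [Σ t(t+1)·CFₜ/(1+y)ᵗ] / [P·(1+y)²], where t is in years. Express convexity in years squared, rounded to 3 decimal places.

22.509

With y = 0.0475:
  t   CF        PV=CF/(1+0.0475)^t    t·PV        t(t+1)·PV
  1        42.50        40.5728        40.5728          81.1456
  2        42.50        38.7330        77.4660         232.3979
  3        42.50        36.9766       110.9298         443.7191
  4        42.50        35.2998       141.1994         705.9969
  5       542.50       430.1596     2,150.7978      12,904.7870
  Σ                    581.7418     2,520.9657      14,368.0464
P = 581.7418.
Convexity = Σ t(t+1)·PV / [P·(1+y)²] = 14,368.0464 / (581.7418 × 1.097256) = 22.50917.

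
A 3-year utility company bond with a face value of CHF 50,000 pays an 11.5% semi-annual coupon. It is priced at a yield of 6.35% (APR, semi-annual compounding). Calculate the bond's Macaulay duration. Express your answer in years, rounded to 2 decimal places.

2.65 years

Periodic yield y = 0.03175. Discount each cash flow and weight by its period:
  t   CF        PV=CF/(1+0.03175)^t    t·PV
  1     2,875.00     2,786.5277     2,786.5277
  2     2,875.00     2,700.7780     5,401.5561
  3     2,875.00     2,617.6671     7,853.0013
  4     2,875.00     2,537.1137    10,148.4550
  5     2,875.00     2,459.0393    12,295.1963
  6    52,875.00    43,833.2341   262,999.4047
  Σ                 56,934.3600   301,484.1411
Price P = Σ PV = 56,934.3600.
Macaulay duration = Σ(t·PV) / P = 301,484.1411 / 56,934.3600 = 5.29529 half-year periods.
In years: 5.29529 / 2 = 2.64765 years.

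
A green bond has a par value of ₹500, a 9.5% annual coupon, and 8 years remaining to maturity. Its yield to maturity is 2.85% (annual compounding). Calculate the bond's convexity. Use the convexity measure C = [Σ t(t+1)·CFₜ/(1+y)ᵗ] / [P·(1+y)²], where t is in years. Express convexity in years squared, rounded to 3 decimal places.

49.303

With y = 0.0285:
  t   CF        PV=CF/(1+0.0285)^t    t·PV        t(t+1)·PV
  1        47.50        46.1838        46.1838          92.3675
  2        47.50        44.9040        89.8080         269.4240
  3        47.50        43.6597       130.9791         523.9164
  4        47.50        42.4499       169.7995         848.9975
  5        47.50        41.2736       206.3679       1,238.2074
  6        47.50        40.1299       240.7793       1,685.4549
  7        47.50        39.0179       273.1251       2,185.0006
  8       547.50       437.2701     3,498.1606      31,483.4453
  Σ                    734.8887     4,655.2032      38,326.8135
P = 734.8887.
Convexity = Σ t(t+1)·PV / [P·(1+y)²] = 38,326.8135 / (734.8887 × 1.057812) = 49.30291.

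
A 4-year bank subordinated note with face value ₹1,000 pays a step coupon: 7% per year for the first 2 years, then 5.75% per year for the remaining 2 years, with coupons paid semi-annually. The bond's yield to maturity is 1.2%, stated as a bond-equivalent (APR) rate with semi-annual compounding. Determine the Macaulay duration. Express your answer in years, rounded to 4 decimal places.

Periodic yield y = 0.006. Discount each cash flow and weight by its period:
  t   CF        PV=CF/(1+0.006)^t    t·PV
  1        35.00        34.7913        34.7913
  2        35.00        34.5837        69.1675
  3        35.00        34.3775       103.1325
  4        35.00        34.1725       136.6898
  5        28.75        27.9028       139.5141
  6        28.75        27.7364       166.4184
  7        28.75        27.5710       192.9968
  8     1,028.75       980.6770     7,845.4162
  Σ                  1,201.8121     8,688.1264
Price P = Σ PV = 1,201.8121.
Macaulay duration = Σ(t·PV) / P = 8,688.1264 / 1,201.8121 = 7.22919 half-year periods.
In years: 7.22919 / 2 = 3.61459 years.

3.6146 years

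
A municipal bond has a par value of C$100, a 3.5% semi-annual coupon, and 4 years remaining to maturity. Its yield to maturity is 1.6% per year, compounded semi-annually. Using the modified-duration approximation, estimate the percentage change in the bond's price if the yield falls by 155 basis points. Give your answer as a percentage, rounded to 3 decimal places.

+5.808%

Periodic yield y = 0.008. Modified duration first:
  t   CF        PV=CF/(1+0.008)^t    t·PV
  1         1.75         1.7361         1.7361
  2         1.75         1.7223         3.4447
  3         1.75         1.7087         5.1260
  4         1.75         1.6951         6.7804
  5         1.75         1.6816         8.4082
  6         1.75         1.6683        10.0098
  7         1.75         1.6551        11.5854
  8       101.75        95.4663       763.7305
  Σ                    107.3335       810.8212
P = 107.3335; D_Mac = 7.55422 half-year periods = 3.77711 yrs; D_mod = 3.77711/(1+0.008) = 3.74713 yrs.
ΔP/P ≈ -D_mod · Δy = -3.74713 × (-0.0155) = +0.058081 = +5.8081%.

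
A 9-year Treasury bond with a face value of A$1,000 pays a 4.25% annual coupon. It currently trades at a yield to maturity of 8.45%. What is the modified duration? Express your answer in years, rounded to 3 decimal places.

Periodic yield y = 0.0845. First find Macaulay duration:
  t   CF        PV=CF/(1+0.0845)^t    t·PV
  1        42.50        39.1886        39.1886
  2        42.50        36.1351        72.2703
  3        42.50        33.3196        99.9589
  4        42.50        30.7235       122.8940
  5        42.50        28.3296       141.6482
  6        42.50        26.1223       156.7339
  7        42.50        24.0870       168.6087
  8        42.50        22.2102       177.6816
  9     1,042.50       502.3542     4,521.1880
  Σ                    742.4702     5,500.1722
P = 742.4702; Macaulay duration = 5,500.1722 / 742.4702 = 7.40794 years.
Modified duration = D_Mac / (1 + y) = 7.40794 / 1.0845 = 6.83074 years.

6.831 years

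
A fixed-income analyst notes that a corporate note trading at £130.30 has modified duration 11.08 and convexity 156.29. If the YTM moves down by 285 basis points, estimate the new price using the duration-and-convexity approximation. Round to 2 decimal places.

Duration effect: -D_mod·Δy = -11.08 × (-0.0285) = +0.315780
Convexity effect: ½·C·(Δy)² = 0.5 × 156.29 × (-0.0285)² = +0.06347327625
ΔP/P ≈ +0.315780 + 0.06347327625 = +0.37925327625
New price ≈ 130.30 × (1 + 0.37925327625) = 179.716701895375.

£179.72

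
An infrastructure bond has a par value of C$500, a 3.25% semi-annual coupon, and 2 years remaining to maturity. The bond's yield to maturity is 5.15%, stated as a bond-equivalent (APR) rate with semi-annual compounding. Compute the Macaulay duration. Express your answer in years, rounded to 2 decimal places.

1.95 years

Periodic yield y = 0.02575. Discount each cash flow and weight by its period:
  t   CF        PV=CF/(1+0.02575)^t    t·PV
  1        8.125         7.9210         7.9210
  2        8.125         7.7222        15.4444
  3        8.125         7.5283        22.5850
  4      508.125       458.9913     1,835.9652
  Σ                    482.1629     1,881.9156
Price P = Σ PV = 482.1629.
Macaulay duration = Σ(t·PV) / P = 1,881.9156 / 482.1629 = 3.90307 half-year periods.
In years: 3.90307 / 2 = 1.95154 years.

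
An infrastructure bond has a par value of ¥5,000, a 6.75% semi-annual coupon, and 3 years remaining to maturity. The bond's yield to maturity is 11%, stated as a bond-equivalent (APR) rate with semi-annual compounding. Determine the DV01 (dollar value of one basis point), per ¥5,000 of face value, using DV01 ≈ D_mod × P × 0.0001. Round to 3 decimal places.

¥1.165

Periodic yield y = 0.055.
  t   CF        PV=CF/(1+0.055)^t    t·PV
  1       168.75       159.9526       159.9526
  2       168.75       151.6138       303.2277
  3       168.75       143.7098       431.1294
  4       168.75       136.2178       544.8713
  5       168.75       129.1164       645.5821
  6     5,168.75     3,748.6144    22,491.6864
  Σ                  4,469.2249    24,576.4495
P = 4,469.2249; D_Mac = 5.49904 half-year periods = 2.74952 yrs; D_mod = 2.60618 yrs.
DV01 ≈ 2.60618 × 4,469.2249 × 0.0001 = 1.164761.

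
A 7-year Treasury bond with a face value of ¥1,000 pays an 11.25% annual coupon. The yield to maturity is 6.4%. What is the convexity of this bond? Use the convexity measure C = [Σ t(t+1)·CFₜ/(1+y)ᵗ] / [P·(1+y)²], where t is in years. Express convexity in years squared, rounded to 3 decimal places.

34.700

With y = 0.064:
  t   CF        PV=CF/(1+0.064)^t    t·PV        t(t+1)·PV
  1       112.50       105.7331       105.7331         211.4662
  2       112.50        99.3732       198.7464         596.2392
  3       112.50        93.3959       280.1876       1,120.7504
  4       112.50        87.7781       351.1123       1,755.5613
  5       112.50        82.4982       412.4909       2,474.9455
  6       112.50        77.5359       465.2153       3,256.5072
  7     1,112.50       720.6238     5,044.3669      40,354.9349
  Σ                  1,266.9381     6,857.8524      49,770.4046
P = 1,266.9381.
Convexity = Σ t(t+1)·PV / [P·(1+y)²] = 49,770.4046 / (1,266.9381 × 1.132096) = 34.70024.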